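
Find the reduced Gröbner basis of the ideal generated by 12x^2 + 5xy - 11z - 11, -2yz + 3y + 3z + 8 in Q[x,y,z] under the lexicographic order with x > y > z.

The reduced Gröbner basis is the canonical form of the ideal for this ordering.

f_1 = 12x^2 + 5xy - 11z - 11, LT = x^2.
f_2 = -2yz + 3y + 3z + 8, LT = yz.

S(f_1,f_2): leading monomials are coprime, so the S-polynomial reduces to 0 (Buchberger's first criterion).
Every S-polynomial of the final basis reduces to 0, so we have a Gröbner basis.

G = {x^2 + 5/12xy - 11/12z - 11/12, yz - 3/2y - 3/2z - 4}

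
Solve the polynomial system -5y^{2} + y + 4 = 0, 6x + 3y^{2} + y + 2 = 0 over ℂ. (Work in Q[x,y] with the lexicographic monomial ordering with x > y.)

Compute a lex Gröbner basis by Buchberger's algorithm.
f_1 = -5y^{2} + y + 4, LT = y^{2}.
f_2 = 6x + 3y^{2} + y + 2, LT = x.

The S-polynomials (S(f_1,f_2)) all reduce to 0 modulo the current basis, so we have a Gröbner basis.
Inter-reduce: drop elements whose leading term is divisible by another's, tail-reduce, and make monic.
Reduced Gröbner basis: {x + \tfrac{4}{15}y + \tfrac{11}{15}, y^{2} - \tfrac{1}{5}y - \tfrac{4}{5}}.

From the last basis element, y^{2} - \tfrac{1}{5}y - \tfrac{4}{5} = 0, so y takes values in {-4/5, 1}. Each choice, substituted upward through the basis, yields the corresponding point(s) of the solution set.
  y = -4/5: the earlier basis element becomes x + \tfrac{13}{25} = 0, giving x = -13/25 — point (-13/25, -4/5).
  y = 1: the earlier basis element becomes x + 1 = 0, giving x = -1 — point (-1, 1).
Zero-dimensionality of the ideal guarantees finitely many solutions over ℂ.

{(-13/25, -4/5), (-1, 1)}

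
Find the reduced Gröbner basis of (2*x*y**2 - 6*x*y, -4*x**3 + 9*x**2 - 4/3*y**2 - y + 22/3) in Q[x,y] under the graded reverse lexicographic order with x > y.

G = {y**4 - 9/4*y**3 - 31/4*y**2 + 33/2*y, x**3 - 9/4*x**2 + 1/3*y**2 + 1/4*y - 11/6, x*y**2 - 3*x*y}

f_1 = 2*x*y**2 - 6*x*y, LT = x*y**2.
f_2 = -4*x**3 + 9*x**2 - 4/3*y**2 - y + 22/3, LT = x**3.

S(f_1,f_2): lcm = x**3*y**2. S = -3*x**3*y + 9/4*x**2*y**2 - 1/3*y**4 - 1/4*y**3 + 11/6*y**2.
  reduce S modulo (f_1, f_2):
  remainder -1/3*y**4 + 3/4*y**3 + 31/12*y**2 - 11/2*y ≠ 0; add g_3 = -1/3*y**4 + 3/4*y**3 + 31/12*y**2 - 11/2*y to the basis.

The other S-polynomials (S(f_1,g_3), S(f_2,g_3)) all reduce to 0 modulo the current basis, so we have a Gröbner basis.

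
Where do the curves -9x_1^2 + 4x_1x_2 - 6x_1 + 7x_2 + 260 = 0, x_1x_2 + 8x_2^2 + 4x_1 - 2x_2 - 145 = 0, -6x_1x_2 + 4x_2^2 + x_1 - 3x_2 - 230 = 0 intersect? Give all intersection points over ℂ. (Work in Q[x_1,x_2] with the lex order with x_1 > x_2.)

Compute a lex Gröbner basis by Buchberger's algorithm.
f_1 = -9x_1^2 + 4x_1x_2 - 6x_1 + 7x_2 + 260, LT = x_1^2.
f_2 = x_1x_2 + 4x_1 + 8x_2^2 - 2x_2 - 145, LT = x_1x_2.
f_3 = -6x_1x_2 + x_1 + 4x_2^2 - 3x_2 - 230, LT = x_1x_2.

S(f_1,f_2): lcm = x_1^2x_2. S = -4x_1^2 - 76/9x_1x_2^2 + 8/3x_1x_2 + 145x_1 - 7/9x_2^2 - 260/9x_2.
  leading term x_1^2: subtract (4/9)·f_1 from -4x_1^2 - 76/9x_1x_2^2 + 8/3x_1x_2 + 145x_1 - 7/9x_2^2 - 260/9x_2 → -76/9x_1x_2^2 + 8/9x_1x_2 + 443/3x_1 - 7/9x_2^2 - 32x_2 - 1040/9
  leading term x_1x_2^2: subtract (-76/9x_2)·f_2 from -76/9x_1x_2^2 + 8/9x_1x_2 + 443/3x_1 - 7/9x_2^2 - 32x_2 - 1040/9 → 104/3x_1x_2 + 443/3x_1 + 608/9x_2^3 - 53/3x_2^2 - 11308/9x_2 - 1040/9
  leading term x_1x_2: subtract (104/3)·f_2 from 104/3x_1x_2 + 443/3x_1 + 608/9x_2^3 - 53/3x_2^2 - 11308/9x_2 - 1040/9 → 9x_1 + 608/9x_2^3 - 295x_2^2 - 10684/9x_2 + 44200/9
  leading term x_1: no divisor's leading term divides it; move 9x_1 to the remainder.
  leading term x_2^3: no divisor's leading term divides it; move 608/9x_2^3 to the remainder.
  leading term x_2^2: no divisor's leading term divides it; move -295x_2^2 to the remainder.
  leading term x_2: no divisor's leading term divides it; move -10684/9x_2 to the remainder.
  leading term 1: no divisor's leading term divides it; move 44200/9 to the remainder.
  remainder 9x_1 + 608/9x_2^3 - 295x_2^2 - 10684/9x_2 + 44200/9 ≠ 0; add h_4 = 9x_1 + 608/9x_2^3 - 295x_2^2 - 10684/9x_2 + 44200/9 to the basis.

S(f_1,f_3): lcm = x_1^2x_2. S = 1/6x_1^2 + 2/9x_1x_2^2 + 1/6x_1x_2 - 115/3x_1 - 7/9x_2^2 - 260/9x_2.
  leading term x_1^2: subtract (-1/54)·f_1 from 1/6x_1^2 + 2/9x_1x_2^2 + 1/6x_1x_2 - 115/3x_1 - 7/9x_2^2 - 260/9x_2 → 2/9x_1x_2^2 + 13/54x_1x_2 - 346/9x_1 - 7/9x_2^2 - 1553/54x_2 + 130/27
  leading term x_1x_2^2: subtract (2/9x_2)·f_2 from 2/9x_1x_2^2 + 13/54x_1x_2 - 346/9x_1 - 7/9x_2^2 - 1553/54x_2 + 130/27 → -35/54x_1x_2 - 346/9x_1 - 16/9x_2^3 - 1/3x_2^2 + 187/54x_2 + 130/27
  leading term x_1x_2: subtract (-35/54)·f_2 from -35/54x_1x_2 - 346/9x_1 - 16/9x_2^3 - 1/3x_2^2 + 187/54x_2 + 130/27 → -968/27x_1 - 16/9x_2^3 + 131/27x_2^2 + 13/6x_2 - 535/6
  leading term x_1: subtract (-968/243)·h_4 from -968/27x_1 - 16/9x_2^3 + 131/27x_2^2 + 13/6x_2 - 535/6 → 584656/2187x_2^3 - 284381/243x_2^2 - 20674747/4374x_2 + 85181185/4374
  leading term x_2^3: no divisor's leading term divides it; move 584656/2187x_2^3 to the remainder.
  leading term x_2^2: no divisor's leading term divides it; move -284381/243x_2^2 to the remainder.
  leading term x_2: no divisor's leading term divides it; move -20674747/4374x_2 to the remainder.
  leading term 1: no divisor's leading term divides it; move 85181185/4374 to the remainder.
  remainder 584656/2187x_2^3 - 284381/243x_2^2 - 20674747/4374x_2 + 85181185/4374 ≠ 0; add h_5 = 584656/2187x_2^3 - 284381/243x_2^2 - 20674747/4374x_2 + 85181185/4374 to the basis.

S(f_2,f_3): lcm = x_1x_2. S = 25/6x_1 + 26/3x_2^2 - 5/2x_2 - 550/3.
  leading term x_1: subtract (25/54)·h_4 from 25/6x_1 + 26/3x_2^2 - 5/2x_2 - 550/3 → -7600/243x_2^3 + 7843/54x_2^2 + 265885/486x_2 - 597050/243
  leading term x_2^3: subtract (-4275/36541)·h_5 from -7600/243x_2^3 + 7843/54x_2^2 + 265885/486x_2 - 597050/243 → 1825457/219246x_2^2 - 215640/36541x_2 - 39167225/219246
  leading term x_2^2: no divisor's leading term divides it; move 1825457/219246x_2^2 to the remainder.
  leading term x_2: no divisor's leading term divides it; move -215640/36541x_2 to the remainder.
  leading term 1: no divisor's leading term divides it; move -39167225/219246 to the remainder.
  remainder 1825457/219246x_2^2 - 215640/36541x_2 - 39167225/219246 ≠ 0; add h_6 = 1825457/219246x_2^2 - 215640/36541x_2 - 39167225/219246 to the basis.

S(f_1,h_4): lcm = x_1^2. S = -608/81x_1x_2^3 + 295/9x_1x_2^2 + 10648/81x_1x_2 - 44146/81x_1 - 7/9x_2 - 260/9.
  leading term x_1x_2^3: subtract (-608/81x_2^2)·f_2 from -608/81x_1x_2^3 + 295/9x_1x_2^2 + 10648/81x_1x_2 - 44146/81x_1 - 7/9x_2 - 260/9 → 5087/81x_1x_2^2 + 10648/81x_1x_2 - 44146/81x_1 + 4864/81x_2^4 - 1216/81x_2^3 - 88160/81x_2^2 - 7/9x_2 - 260/9
  leading term x_1x_2^2: subtract (5087/81x_2)·f_2 from 5087/81x_1x_2^2 + 10648/81x_1x_2 - 44146/81x_1 + 4864/81x_2^4 - 1216/81x_2^3 - 88160/81x_2^2 - 7/9x_2 - 260/9 → -9700/81x_1x_2 - 44146/81x_1 + 4864/81x_2^4 - 41912/81x_2^3 - 77986/81x_2^2 + 737552/81x_2 - 260/9
  leading term x_1x_2: subtract (-9700/81)·f_2 from -9700/81x_1x_2 - 44146/81x_1 + 4864/81x_2^4 - 41912/81x_2^3 - 77986/81x_2^2 + 737552/81x_2 - 260/9 → -66x_1 + 4864/81x_2^4 - 41912/81x_2^3 - 386/81x_2^2 + 239384/27x_2 - 1408840/81
  leading term x_1: subtract (-22/3)·h_4 from -66x_1 + 4864/81x_2^4 - 41912/81x_2^3 - 386/81x_2^2 + 239384/27x_2 - 1408840/81 → 4864/81x_2^4 - 1784/81x_2^3 - 175616/81x_2^2 + 4336/27x_2 + 1508360/81
  leading term x_2^4: subtract (8208/36541x_2)·h_5 from 4864/81x_2^4 - 1784/81x_2^3 - 175616/81x_2^2 + 4336/27x_2 + 1508360/81 → 712877272/2959821x_2^3 - 363846968/328869x_2^2 - 12472214792/2959821x_2 + 1508360/81
  leading term x_2^3: subtract (2405960793/2670489362)·h_5 from 712877272/2959821x_2^3 - 363846968/328869x_2^2 - 12472214792/2959821x_2 + 1508360/81 → -138841131033/2670489362x_2^2 + 238652496585/5340978724x_2 + 5748794068725/5340978724
  leading term x_2^2: subtract (-416523393099/66704024237)·h_6 from -138841131033/2670489362x_2^2 + 238652496585/5340978724x_2 + 5748794068725/5340978724 → 2090075600205/266816096948x_2 - 10450378001025/266816096948
  leading term x_2: no divisor's leading term divides it; move 2090075600205/266816096948x_2 to the remainder.
  leading term 1: no divisor's leading term divides it; move -10450378001025/266816096948 to the remainder.
  remainder 2090075600205/266816096948x_2 - 10450378001025/266816096948 ≠ 0; add h_7 = 2090075600205/266816096948x_2 - 10450378001025/266816096948 to the basis.

The other S-polynomials (S(f_2,h_4), S(f_3,h_4), S(f_1,h_5), S(f_2,h_5), S(f_3,h_5), S(h_4,h_5), S(f_1,h_6), S(f_2,h_6), S(f_3,h_6), S(h_4,h_6), S(h_5,h_6), S(f_1,h_7), S(f_2,h_7), S(f_3,h_7), S(h_4,h_7), S(h_5,h_7), S(h_6,h_7)) all reduce to 0 modulo the current basis, so we have a Gröbner basis.
Inter-reduce: drop elements whose leading term is divisible by another's, tail-reduce, and make monic.
Reduced Gröbner basis: {x_1 + 5, x_2 - 5}.

A lex Gröbner basis eliminates variables successively. Here x_2 - 5 depends only on x_2, with roots {5}; lifting each root through the earlier basis elements recovers the full solutions.
  x_2 = 5: the earlier basis element becomes x_1 + 5 = 0, giving x_1 = -5 — point (-5, 5).
Each listed point satisfies every original equation (direct substitution).

{(-5, 5)}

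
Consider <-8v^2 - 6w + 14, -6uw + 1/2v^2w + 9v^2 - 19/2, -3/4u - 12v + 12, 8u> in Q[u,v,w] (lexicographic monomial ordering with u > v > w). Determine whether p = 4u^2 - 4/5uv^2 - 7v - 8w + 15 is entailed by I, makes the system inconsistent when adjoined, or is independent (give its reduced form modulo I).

First compute the reduced Gröbner basis of I by Buchberger's algorithm.
f_1 = -8v^2 - 6w + 14, LT = v^2.
f_2 = -6uw + 1/2v^2w + 9v^2 - 19/2, LT = uw.
f_3 = -3/4u - 12v + 12, LT = u.
f_4 = 8u, LT = u.

S(f_2,f_3): lcm = uw. S = -1/12v^2w - 3/2v^2 - 16vw + 16w + 19/12.
  reduce S modulo (f_1, f_2, f_3, f_4):
  remainder -16vw + 1/16w^2 + 815/48w - 25/24 ≠ 0; add h_5 = -16vw + 1/16w^2 + 815/48w - 25/24 to the basis.

S(f_2,f_4): lcm = uw. S = -1/12v^2w - 3/2v^2 + 19/12.
  reduce S modulo (f_1, f_2, f_3, f_4, h_5):
  remainder 1/16w^2 + 47/48w - 25/24 ≠ 0; add h_6 = 1/16w^2 + 47/48w - 25/24 to the basis.

S(f_3,f_4): lcm = u. S = 16v - 16.
  reduce S modulo (f_1, f_2, f_3, f_4, h_5, h_6):
  remainder 16v - 16 ≠ 0; add h_7 = 16v - 16 to the basis.

S(f_1,h_5): lcm = v^2w. S = 1/256vw^2 + 815/768vw - 25/384v + 3/4w^2 - 7/4w.
  reduce S modulo (f_1, f_2, f_3, f_4, h_5, h_6, h_7):
  remainder -25/2w + 25/2 ≠ 0; add h_8 = -25/2w + 25/2 to the basis.

The other S-polynomials (S(f_1,f_2), S(f_1,f_3), S(f_1,f_4), S(f_2,h_5), S(f_3,h_5), S(f_4,h_5), S(f_1,h_6), S(f_2,h_6), S(f_3,h_6), S(f_4,h_6), S(h_5,h_6), S(f_1,h_7), S(f_2,h_7), S(f_3,h_7), S(f_4,h_7), S(h_5,h_7), S(h_6,h_7), S(f_1,h_8), S(f_2,h_8), S(f_3,h_8), S(f_4,h_8), S(h_5,h_8), S(h_6,h_8), S(h_7,h_8)) all reduce to 0 modulo the current basis, so we have a Gröbner basis.
Inter-reduce: drop elements whose leading term is divisible by another's, tail-reduce, and make monic.
Reduced Gröbner basis: {u, v - 1, w - 1}.
Label its elements g_1 = u, g_2 = v - 1, g_3 = w - 1.

Reduce p = 4u^2 - 4/5uv^2 - 7v - 8w + 15 modulo G:
  leading term u^2: subtract (4u)·g_1 from 4u^2 - 4/5uv^2 - 7v - 8w + 15 → -4/5uv^2 - 7v - 8w + 15
  leading term uv^2: subtract (-4/5v^2)·g_1 from -4/5uv^2 - 7v - 8w + 15 → -7v - 8w + 15
  leading term v: subtract (-7)·g_2 from -7v - 8w + 15 → -8w + 8
  leading term w: subtract (-8)·g_3 from -8w + 8 → 0
  normal form = 0.
Since the normal form is 0, p ∈ I.

4u^2 - 4/5uv^2 - 7v - 8w + 15 lies in I (it reduces to 0).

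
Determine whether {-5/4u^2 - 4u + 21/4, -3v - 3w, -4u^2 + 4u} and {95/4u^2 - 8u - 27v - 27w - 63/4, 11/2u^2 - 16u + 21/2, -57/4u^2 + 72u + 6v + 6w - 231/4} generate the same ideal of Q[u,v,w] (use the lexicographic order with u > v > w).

Equality of ideals is decidable: compute both reduced Gröbner bases (unique for the ordering) and check whether they agree.
Buchberger on the first generating set:
f_1 = -5/4u^2 - 4u + 21/4, LT = u^2.
f_2 = -3v - 3w, LT = v.
f_3 = -4u^2 + 4u, LT = u^2.

S(f_1,f_3): lcm = u^2. S = 21/5u - 21/5.
  leading term u: no divisor's leading term divides it; move 21/5u to the remainder.
  leading term 1: no divisor's leading term divides it; move -21/5 to the remainder.
  remainder 21/5u - 21/5 ≠ 0; add g_4 = 21/5u - 21/5 to the basis.

The other S-polynomials (S(f_1,f_2), S(f_2,f_3), S(f_1,g_4), S(f_2,g_4), S(f_3,g_4)) all reduce to 0 modulo the current basis, so we have a Gröbner basis.
Inter-reduce: drop elements whose leading term is divisible by another's, tail-reduce, and make monic.
Reduced Gröbner basis: {u - 1, v + w}.

Buchberger on the second generating set:
h_1 = 95/4u^2 - 8u - 27v - 27w - 63/4, LT = u^2.
h_2 = 11/2u^2 - 16u + 21/2, LT = u^2.
h_3 = -57/4u^2 + 72u + 6v + 6w - 231/4, LT = u^2.

S(h_1,h_2): lcm = u^2. S = 2688/1045u - 108/95v - 108/95w - 2688/1045.
  leading term u: no divisor's leading term divides it; move 2688/1045u to the remainder.
  leading term v: no divisor's leading term divides it; move -108/95v to the remainder.
  leading term w: no divisor's leading term divides it; move -108/95w to the remainder.
  leading term 1: no divisor's leading term divides it; move -2688/1045 to the remainder.
  remainder 2688/1045u - 108/95v - 108/95w - 2688/1045 ≠ 0; add k_4 = 2688/1045u - 108/95v - 108/95w - 2688/1045 to the basis.

S(h_1,h_3): lcm = u^2. S = 448/95u - 68/95v - 68/95w - 448/95.
  leading term u: subtract (11/6)·k_4 from 448/95u - 68/95v - 68/95w - 448/95 → 26/19v + 26/19w
  leading term v: no divisor's leading term divides it; move 26/19v to the remainder.
  leading term w: no divisor's leading term divides it; move 26/19w to the remainder.
  remainder 26/19v + 26/19w ≠ 0; add k_5 = 26/19v + 26/19w to the basis.

The other S-polynomials (S(h_2,h_3), S(h_1,k_4), S(h_2,k_4), S(h_3,k_4), S(h_1,k_5), S(h_2,k_5), S(h_3,k_5), S(k_4,k_5)) all reduce to 0 modulo the current basis, so we have a Gröbner basis.
Inter-reduce: drop elements whose leading term is divisible by another's, tail-reduce, and make monic.
Reduced Gröbner basis: {u - 1, v + w}.

Same reduced basis, so the two generating sets span the same ideal.

Yes, the ideals are equal.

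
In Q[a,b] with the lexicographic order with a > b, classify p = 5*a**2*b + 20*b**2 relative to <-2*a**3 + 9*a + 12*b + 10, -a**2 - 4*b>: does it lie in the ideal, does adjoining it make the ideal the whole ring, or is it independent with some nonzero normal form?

5*a**2*b + 20*b**2 lies in I (it reduces to 0).

First compute the reduced Gröbner basis of I by Buchberger's algorithm.
f_1 = -2*a**3 + 9*a + 12*b + 10, LT = a**3.
f_2 = -a**2 - 4*b, LT = a**2.

S(f_1,f_2): lcm = a**3. S = -4*a*b - 9/2*a - 6*b - 5.
  leading term a*b: no divisor's leading term divides it; move -4*a*b to the remainder.
  leading term a: no divisor's leading term divides it; move -9/2*a to the remainder.
  leading term b: no divisor's leading term divides it; move -6*b to the remainder.
  leading term 1: no divisor's leading term divides it; move -5 to the remainder.
  remainder -4*a*b - 9/2*a - 6*b - 5 ≠ 0; add h_3 = -4*a*b - 9/2*a - 6*b - 5 to the basis.

S(f_1,h_3): lcm = a**3*b. S = -9/8*a**3 - 3/2*a**2*b - 5/4*a**2 - 9/2*a*b - 6*b**2 - 5*b.
  leading term a**3: subtract (9/16)·f_1 from -9/8*a**3 - 3/2*a**2*b - 5/4*a**2 - 9/2*a*b - 6*b**2 - 5*b → -3/2*a**2*b - 5/4*a**2 - 9/2*a*b - 81/16*a - 6*b**2 - 47/4*b - 45/8
  leading term a**2*b: subtract (3/2*b)·f_2 from -3/2*a**2*b - 5/4*a**2 - 9/2*a*b - 81/16*a - 6*b**2 - 47/4*b - 45/8 → -5/4*a**2 - 9/2*a*b - 81/16*a - 47/4*b - 45/8
  leading term a**2: subtract (5/4)·f_2 from -5/4*a**2 - 9/2*a*b - 81/16*a - 47/4*b - 45/8 → -9/2*a*b - 81/16*a - 27/4*b - 45/8
  leading term a*b: subtract (9/8)·h_3 from -9/2*a*b - 81/16*a - 27/4*b - 45/8 → 0
  remainder 0.

S(f_2,h_3): lcm = a**2*b. S = -9/8*a**2 - 3/2*a*b - 5/4*a + 4*b**2.
  leading term a**2: subtract (9/8)·f_2 from -9/8*a**2 - 3/2*a*b - 5/4*a + 4*b**2 → -3/2*a*b - 5/4*a + 4*b**2 + 9/2*b
  leading term a*b: subtract (3/8)·h_3 from -3/2*a*b - 5/4*a + 4*b**2 + 9/2*b → 7/16*a + 4*b**2 + 27/4*b + 15/8
  leading term a: no divisor's leading term divides it; move 7/16*a to the remainder.
  leading term b**2: no divisor's leading term divides it; move 4*b**2 to the remainder.
  leading term b: no divisor's leading term divides it; move 27/4*b to the remainder.
  leading term 1: no divisor's leading term divides it; move 15/8 to the remainder.
  remainder 7/16*a + 4*b**2 + 27/4*b + 15/8 ≠ 0; add h_4 = 7/16*a + 4*b**2 + 27/4*b + 15/8 to the basis.

S(f_1,h_4): lcm = a**3. S = -64/7*a**2*b**2 - 108/7*a**2*b - 30/7*a**2 - 9/2*a - 6*b - 5.
  leading term a**2*b**2: subtract (64/7*b**2)·f_2 from -64/7*a**2*b**2 - 108/7*a**2*b - 30/7*a**2 - 9/2*a - 6*b - 5 → -108/7*a**2*b - 30/7*a**2 - 9/2*a + 256/7*b**3 - 6*b - 5
  leading term a**2*b: subtract (108/7*b)·f_2 from -108/7*a**2*b - 30/7*a**2 - 9/2*a + 256/7*b**3 - 6*b - 5 → -30/7*a**2 - 9/2*a + 256/7*b**3 + 432/7*b**2 - 6*b - 5
  leading term a**2: subtract (30/7)·f_2 from -30/7*a**2 - 9/2*a + 256/7*b**3 + 432/7*b**2 - 6*b - 5 → -9/2*a + 256/7*b**3 + 432/7*b**2 + 78/7*b - 5
  leading term a: subtract (-72/7)·h_4 from -9/2*a + 256/7*b**3 + 432/7*b**2 + 78/7*b - 5 → 256/7*b**3 + 720/7*b**2 + 564/7*b + 100/7
  leading term b**3: no divisor's leading term divides it; move 256/7*b**3 to the remainder.
  leading term b**2: no divisor's leading term divides it; move 720/7*b**2 to the remainder.
  leading term b: no divisor's leading term divides it; move 564/7*b to the remainder.
  leading term 1: no divisor's leading term divides it; move 100/7 to the remainder.
  remainder 256/7*b**3 + 720/7*b**2 + 564/7*b + 100/7 ≠ 0; add h_5 = 256/7*b**3 + 720/7*b**2 + 564/7*b + 100/7 to the basis.

S(f_2,h_4): lcm = a**2. S = -64/7*a*b**2 - 108/7*a*b - 30/7*a + 4*b.
  leading term a*b**2: subtract (16/7*b)·h_3 from -64/7*a*b**2 - 108/7*a*b - 30/7*a + 4*b → -36/7*a*b - 30/7*a + 96/7*b**2 + 108/7*b
  leading term a*b: subtract (9/7)·h_3 from -36/7*a*b - 30/7*a + 96/7*b**2 + 108/7*b → 3/2*a + 96/7*b**2 + 162/7*b + 45/7
  leading term a: subtract (24/7)·h_4 from 3/2*a + 96/7*b**2 + 162/7*b + 45/7 → 0
  remainder 0.

S(h_3,h_4): lcm = a*b. S = 9/8*a - 64/7*b**3 - 108/7*b**2 - 39/14*b + 5/4.
  leading term a: subtract (18/7)·h_4 from 9/8*a - 64/7*b**3 - 108/7*b**2 - 39/14*b + 5/4 → -64/7*b**3 - 180/7*b**2 - 141/7*b - 25/7
  leading term b**3: subtract (-1/4)·h_5 from -64/7*b**3 - 180/7*b**2 - 141/7*b - 25/7 → 0
  remainder 0.

S(f_1,h_5): leading monomials are coprime, so the S-polynomial reduces to 0 (Buchberger's first criterion).
S(f_2,h_5): leading monomials are coprime, so the S-polynomial reduces to 0 (Buchberger's first criterion).
S(h_3,h_5): lcm = a*b**3. S = -27/16*a*b**2 - 141/64*a*b - 25/64*a + 3/2*b**3 + 5/4*b**2.
  leading term a*b**2: subtract (27/64*b)·h_3 from -27/16*a*b**2 - 141/64*a*b - 25/64*a + 3/2*b**3 + 5/4*b**2 → -39/128*a*b - 25/64*a + 3/2*b**3 + 121/32*b**2 + 135/64*b
  leading term a*b: subtract (39/512)·h_3 from -39/128*a*b - 25/64*a + 3/2*b**3 + 121/32*b**2 + 135/64*b → -49/1024*a + 3/2*b**3 + 121/32*b**2 + 657/256*b + 195/512
  leading term a: subtract (-7/64)·h_4 from -49/1024*a + 3/2*b**3 + 121/32*b**2 + 657/256*b + 195/512 → 3/2*b**3 + 135/32*b**2 + 423/128*b + 75/128
  leading term b**3: subtract (21/512)·h_5 from 3/2*b**3 + 135/32*b**2 + 423/128*b + 75/128 → 0
  remainder 0.

S(h_4,h_5): leading monomials are coprime, so the S-polynomial reduces to 0 (Buchberger's first criterion).
Every S-polynomial of the final basis reduces to 0, so we have a Gröbner basis.
Inter-reduce: drop elements whose leading term is divisible by another's, tail-reduce, and make monic.
Reduced Gröbner basis: {a + 64/7*b**2 + 108/7*b + 30/7, b**3 + 45/16*b**2 + 141/64*b + 25/64}.
Label its elements g_1 = a + 64/7*b**2 + 108/7*b + 30/7, g_2 = b**3 + 45/16*b**2 + 141/64*b + 25/64.

Reduce p = 5*a**2*b + 20*b**2 modulo G:
  leading term a**2*b: subtract (5*a*b)·g_1 from 5*a**2*b + 20*b**2 → -320/7*a*b**3 - 540/7*a*b**2 - 150/7*a*b + 20*b**2
  leading term a*b**3: subtract (-320/7*b**3)·g_1 from -320/7*a*b**3 - 540/7*a*b**2 - 150/7*a*b + 20*b**2 → -540/7*a*b**2 - 150/7*a*b + 20480/49*b**5 + 34560/49*b**4 + 9600/49*b**3 + 20*b**2
  leading term a*b**2: subtract (-540/7*b**2)·g_1 from -540/7*a*b**2 - 150/7*a*b + 20480/49*b**5 + 34560/49*b**4 + 9600/49*b**3 + 20*b**2 → -150/7*a*b + 20480/49*b**5 + 69120/49*b**4 + 67920/49*b**3 + 17180/49*b**2
  leading term a*b: subtract (-150/7*b)·g_1 from -150/7*a*b + 20480/49*b**5 + 69120/49*b**4 + 67920/49*b**3 + 17180/49*b**2 → 20480/49*b**5 + 69120/49*b**4 + 77520/49*b**3 + 33380/49*b**2 + 4500/49*b
  leading term b**5: subtract (20480/49*b**2)·g_2 from 20480/49*b**5 + 69120/49*b**4 + 77520/49*b**3 + 33380/49*b**2 + 4500/49*b → 11520/49*b**4 + 32400/49*b**3 + 25380/49*b**2 + 4500/49*b
  leading term b**4: subtract (11520/49*b)·g_2 from 11520/49*b**4 + 32400/49*b**3 + 25380/49*b**2 + 4500/49*b → 0
  normal form = 0.
Since the normal form is 0, p ∈ I.

Ideal membership is decidable via reduction modulo a Gröbner basis.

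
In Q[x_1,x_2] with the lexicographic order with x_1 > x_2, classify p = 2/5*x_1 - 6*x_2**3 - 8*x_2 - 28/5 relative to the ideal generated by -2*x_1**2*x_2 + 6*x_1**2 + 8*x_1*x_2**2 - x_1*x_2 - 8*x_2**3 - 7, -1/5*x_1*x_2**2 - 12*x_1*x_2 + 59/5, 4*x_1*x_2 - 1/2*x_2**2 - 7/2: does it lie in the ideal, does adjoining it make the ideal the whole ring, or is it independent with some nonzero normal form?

Adjoining 2/5*x_1 - 6*x_2**3 - 8*x_2 - 28/5 makes the ideal the whole ring: the system is inconsistent.

First compute the reduced Gröbner basis of I by Buchberger's algorithm.
f_1 = -2*x_1**2*x_2 + 6*x_1**2 + 8*x_1*x_2**2 - x_1*x_2 - 8*x_2**3 - 7, LT = x_1**2*x_2.
f_2 = -1/5*x_1*x_2**2 - 12*x_1*x_2 + 59/5, LT = x_1*x_2**2.
f_3 = 4*x_1*x_2 - 1/2*x_2**2 - 7/2, LT = x_1*x_2.

S(f_1,f_2): lcm = x_1**2*x_2**2. S = -63*x_1**2*x_2 - 4*x_1*x_2**3 + 1/2*x_1*x_2**2 + 59*x_1 + 4*x_2**4 + 7/2*x_2.
  reduce S modulo (f_1, f_2, f_3):
  remainder -189*x_1**2 + 59*x_1 + 4*x_2**4 + 252*x_2**3 + 1443/16*x_2**2 - 465/2*x_2 + 2773/16 ≠ 0; add h_4 = -189*x_1**2 + 59*x_1 + 4*x_2**4 + 252*x_2**3 + 1443/16*x_2**2 - 465/2*x_2 + 2773/16 to the basis.

S(f_1,f_3): lcm = x_1**2*x_2. S = -3*x_1**2 - 31/8*x_1*x_2**2 + 1/2*x_1*x_2 + 7/8*x_1 + 4*x_2**3 + 7/2.
  reduce S modulo (f_1, f_2, f_3, h_4):
  remainder -31/504*x_1 - 4/63*x_2**4 + 9305/336*x_2**2 + 155/42*x_2 - 24193/1008 ≠ 0; add h_5 = -31/504*x_1 - 4/63*x_2**4 + 9305/336*x_2**2 + 155/42*x_2 - 24193/1008 to the basis.

S(f_2,f_3): lcm = x_1*x_2**2. S = 60*x_1*x_2 + 1/8*x_2**3 + 7/8*x_2 - 59.
  reduce S modulo (f_1, f_2, f_3, h_4, h_5):
  remainder 1/8*x_2**3 + 15/2*x_2**2 + 7/8*x_2 - 13/2 ≠ 0; add h_6 = 1/8*x_2**3 + 15/2*x_2**2 + 7/8*x_2 - 13/2 to the basis.

S(f_1,h_4): lcm = x_1**2*x_2. S = -3*x_1**2 - 4*x_1*x_2**2 + 307/378*x_1*x_2 + 4/189*x_2**5 + 4/3*x_2**4 + 4513/1008*x_2**3 - 155/126*x_2**2 + 2773/3024*x_2 + 7/2.
  reduce S modulo (f_1, f_2, f_3, h_4, h_5, h_6):
  remainder 143454589/46872*x_2**2 + 4715377/11718*x_2 - 41531027/15624 ≠ 0; add h_7 = 143454589/46872*x_2**2 + 4715377/11718*x_2 - 41531027/15624 to the basis.

S(f_2,h_4): lcm = x_1**2*x_2**2. S = 60*x_1**2*x_2 + 59/189*x_1*x_2**2 - 59*x_1 + 4/189*x_2**6 + 4/3*x_2**5 + 481/1008*x_2**4 - 155/126*x_2**3 + 2773/3024*x_2**2.
  reduce S modulo (f_1, f_2, f_3, h_4, h_5, h_6, h_7):
  remainder 2769544850/27112917321*x_2 + 2769544850/27112917321 ≠ 0; add h_8 = 2769544850/27112917321*x_2 + 2769544850/27112917321 to the basis.

The other S-polynomials (S(f_3,h_4), S(f_1,h_5), S(f_2,h_5), S(f_3,h_5), S(h_4,h_5), S(f_1,h_6), S(f_2,h_6), S(f_3,h_6), S(h_4,h_6), S(h_5,h_6), S(f_1,h_7), S(f_2,h_7), S(f_3,h_7), S(h_4,h_7), S(h_5,h_7), S(h_6,h_7), S(f_1,h_8), S(f_2,h_8), S(f_3,h_8), S(h_4,h_8), S(h_5,h_8), S(h_6,h_8), S(h_7,h_8)) all reduce to 0 modulo the current basis, so we have a Gröbner basis.
Inter-reduce: drop elements whose leading term is divisible by another's, tail-reduce, and make monic.
Reduced Gröbner basis: {x_1 + 1, x_2 + 1}.
Label its elements g_1 = x_1 + 1, g_2 = x_2 + 1.

Reduce p = 2/5*x_1 - 6*x_2**3 - 8*x_2 - 28/5 modulo G:
  leading term x_1: subtract (2/5)·g_1 from 2/5*x_1 - 6*x_2**3 - 8*x_2 - 28/5 → -6*x_2**3 - 8*x_2 - 6
  leading term x_2**3: subtract (-6*x_2**2)·g_2 from -6*x_2**3 - 8*x_2 - 6 → 6*x_2**2 - 8*x_2 - 6
  leading term x_2**2: subtract (6*x_2)·g_2 from 6*x_2**2 - 8*x_2 - 6 → -14*x_2 - 6
  leading term x_2: subtract (-14)·g_2 from -14*x_2 - 6 → 8
  leading term 1: no divisor's leading term divides it; move 8 to the remainder.
  normal form = 8.
The normal form is nonzero, so p ∉ I. Since p minus its normal form lies in I, I + (p) = I + (r) where r = 8; decide whether this ideal is the whole ring.
Here r = 8 is a nonzero constant, hence a unit: 1 ∈ I + (p), the Gröbner basis of I + (p) is {1}, and the enlarged system has no common solution — adjoining p is inconsistent.

The remainder on division by a Gröbner basis is unique — it is the normal form.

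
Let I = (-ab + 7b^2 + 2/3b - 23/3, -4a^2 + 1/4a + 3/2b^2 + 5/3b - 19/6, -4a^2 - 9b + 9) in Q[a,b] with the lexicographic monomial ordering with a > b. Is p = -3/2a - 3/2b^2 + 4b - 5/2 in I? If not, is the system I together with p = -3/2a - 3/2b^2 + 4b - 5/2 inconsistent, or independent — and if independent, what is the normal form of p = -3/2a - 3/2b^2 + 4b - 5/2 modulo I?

First compute the reduced Gröbner basis of I by Buchberger's algorithm.
f_1 = -ab + 7b^2 + 2/3b - 23/3, LT = ab.
f_2 = -4a^2 + 1/4a + 3/2b^2 + 5/3b - 19/6, LT = a^2.
f_3 = -4a^2 - 9b + 9, LT = a^2.

S(f_1,f_2): lcm = a^2b. S = -7ab^2 - 29/48ab + 23/3a + 3/8b^3 + 5/12b^2 - 19/24b.
  leading term ab^2: subtract (7b)·f_1 from -7ab^2 - 29/48ab + 23/3a + 3/8b^3 + 5/12b^2 - 19/24b → -29/48ab + 23/3a - 389/8b^3 - 17/4b^2 + 423/8b
  leading term ab: subtract (29/48)·f_1 from -29/48ab + 23/3a - 389/8b^3 - 17/4b^2 + 423/8b → 23/3a - 389/8b^3 - 407/48b^2 + 1889/36b + 667/144
  leading term a: no divisor's leading term divides it; move 23/3a to the remainder.
  leading term b^3: no divisor's leading term divides it; move -389/8b^3 to the remainder.
  leading term b^2: no divisor's leading term divides it; move -407/48b^2 to the remainder.
  leading term b: no divisor's leading term divides it; move 1889/36b to the remainder.
  leading term 1: no divisor's leading term divides it; move 667/144 to the remainder.
  remainder 23/3a - 389/8b^3 - 407/48b^2 + 1889/36b + 667/144 ≠ 0; add h_4 = 23/3a - 389/8b^3 - 407/48b^2 + 1889/36b + 667/144 to the basis.

S(f_1,f_3): lcm = a^2b. S = -7ab^2 - 2/3ab + 23/3a - 9/4b^2 + 9/4b.
  leading term ab^2: subtract (7b)·f_1 from -7ab^2 - 2/3ab + 23/3a - 9/4b^2 + 9/4b → -2/3ab + 23/3a - 49b^3 - 83/12b^2 + 671/12b
  leading term ab: subtract (2/3)·f_1 from -2/3ab + 23/3a - 49b^3 - 83/12b^2 + 671/12b → 23/3a - 49b^3 - 139/12b^2 + 1997/36b + 46/9
  leading term a: subtract (1)·h_4 from 23/3a - 49b^3 - 139/12b^2 + 1997/36b + 46/9 → -3/8b^3 - 149/48b^2 + 3b + 23/48
  leading term b^3: no divisor's leading term divides it; move -3/8b^3 to the remainder.
  leading term b^2: no divisor's leading term divides it; move -149/48b^2 to the remainder.
  leading term b: no divisor's leading term divides it; move 3b to the remainder.
  leading term 1: no divisor's leading term divides it; move 23/48 to the remainder.
  remainder -3/8b^3 - 149/48b^2 + 3b + 23/48 ≠ 0; add h_5 = -3/8b^3 - 149/48b^2 + 3b + 23/48 to the basis.

S(f_2,f_3): lcm = a^2. S = -1/16a - 3/8b^2 - 8/3b + 73/24.
  leading term a: subtract (-3/368)·h_4 from -1/16a - 3/8b^2 - 8/3b + 73/24 → -1167/2944b^3 - 2615/5888b^2 - 9887/4416b + 2365/768
  leading term b^3: subtract (389/368)·h_5 from -1167/2944b^3 - 2615/5888b^2 - 9887/4416b + 2365/768 → 12529/4416b^2 - 23891/4416b + 247/96
  leading term b^2: no divisor's leading term divides it; move 12529/4416b^2 to the remainder.
  leading term b: no divisor's leading term divides it; move -23891/4416b to the remainder.
  leading term 1: no divisor's leading term divides it; move 247/96 to the remainder.
  remainder 12529/4416b^2 - 23891/4416b + 247/96 ≠ 0; add h_6 = 12529/4416b^2 - 23891/4416b + 247/96 to the basis.

S(f_1,h_4): lcm = ab. S = 1167/184b^4 + 407/368b^3 - 3821/276b^2 - 61/48b + 23/3.
  leading term b^4: subtract (-389/23b)·h_5 from 1167/184b^4 + 407/368b^3 - 3821/276b^2 - 61/48b + 23/3 → -14185/276b^3 + 10183/276b^2 + 41/6b + 23/3
  leading term b^3: subtract (28370/207)·h_5 from -14185/276b^3 + 10183/276b^2 + 41/6b + 23/3 → 2296859/4968b^2 - 18599/46b - 12529/216
  leading term b^2: subtract (18374872/112761)·h_6 from 2296859/4968b^2 - 18599/46b - 12529/216 → 1291624187/2706264b - 1291624187/2706264
  leading term b: no divisor's leading term divides it; move 1291624187/2706264b to the remainder.
  leading term 1: no divisor's leading term divides it; move -1291624187/2706264 to the remainder.
  remainder 1291624187/2706264b - 1291624187/2706264 ≠ 0; add h_7 = 1291624187/2706264b - 1291624187/2706264 to the basis.

The other S-polynomials (S(f_2,h_4), S(f_3,h_4), S(f_1,h_5), S(f_2,h_5), S(f_3,h_5), S(h_4,h_5), S(f_1,h_6), S(f_2,h_6), S(f_3,h_6), S(h_4,h_6), S(h_5,h_6), S(f_1,h_7), S(f_2,h_7), S(f_3,h_7), S(h_4,h_7), S(h_5,h_7), S(h_6,h_7)) all reduce to 0 modulo the current basis, so we have a Gröbner basis.
Inter-reduce: drop elements whose leading term is divisible by another's, tail-reduce, and make monic.
Reduced Gröbner basis: {a, b - 1}.
Label its elements g_1 = a, g_2 = b - 1.

Reduce p = -3/2a - 3/2b^2 + 4b - 5/2 modulo G:
  leading term a: subtract (-3/2)·g_1 from -3/2a - 3/2b^2 + 4b - 5/2 → -3/2b^2 + 4b - 5/2
  leading term b^2: subtract (-3/2b)·g_2 from -3/2b^2 + 4b - 5/2 → 5/2b - 5/2
  leading term b: subtract (5/2)·g_2 from 5/2b - 5/2 → 0
  normal form = 0.
Since the normal form is 0, p ∈ I.

-3/2a - 3/2b^2 + 4b - 5/2 lies in I (it reduces to 0).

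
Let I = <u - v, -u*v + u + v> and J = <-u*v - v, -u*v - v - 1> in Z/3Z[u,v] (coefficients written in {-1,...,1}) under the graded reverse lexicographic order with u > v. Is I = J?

No, the ideals differ.

For a fixed monomial order, each ideal has a unique reduced Gröbner basis; comparing bases decides equality.
Buchberger on the first generating set:
f_1 = u - v, LT = u.
f_2 = -u*v + u + v, LT = u*v.

S(f_1,f_2): lcm = u*v. S = -v**2 + u + v.
  reduce S modulo (f_1, f_2):
  remainder -v**2 - v ≠ 0; add g_3 = -v**2 - v to the basis.

The other S-polynomials (S(f_1,g_3), S(f_2,g_3)) all reduce to 0 modulo the current basis, so we have a Gröbner basis.
Inter-reduce: drop elements whose leading term is divisible by another's, tail-reduce, and make monic.
Reduced Gröbner basis: {v**2 + v, u - v}.

Buchberger on the second generating set:
h_1 = -u*v - v, LT = u*v.
h_2 = -u*v - v - 1, LT = u*v.

S(h_1,h_2): lcm = u*v. S = -1.
  reduce S modulo (h_1, h_2):
  remainder -1 ≠ 0; add k_3 = -1 to the basis.

The other S-polynomials (S(h_1,k_3), S(h_2,k_3)) all reduce to 0 modulo the current basis, so we have a Gröbner basis.
Inter-reduce: drop elements whose leading term is divisible by another's, tail-reduce, and make monic.
Reduced Gröbner basis: {1}.

These differ, so the ideals are not equal.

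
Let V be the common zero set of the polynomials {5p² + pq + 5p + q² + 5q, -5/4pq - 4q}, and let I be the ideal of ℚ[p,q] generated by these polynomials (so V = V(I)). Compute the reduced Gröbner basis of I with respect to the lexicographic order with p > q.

f_1 = 5p² + pq + 5p + q² + 5q, LT = p².
f_2 = -5/4pq - 4q, LT = pq.

S(f_1,f_2): lcm = p²q. S = ⅕pq² - 11/5pq + ⅕q³ + q².
  leading term pq²: subtract (-4/25q)·f_2 from ⅕pq² - 11/5pq + ⅕q³ + q² → -11/5pq + ⅕q³ + 9/25q²
  leading term pq: subtract (44/25)·f_2 from -11/5pq + ⅕q³ + 9/25q² → ⅕q³ + 9/25q² + 176/25q
  leading term q³: no divisor's leading term divides it; move ⅕q³ to the remainder.
  leading term q²: no divisor's leading term divides it; move 9/25q² to the remainder.
  leading term q: no divisor's leading term divides it; move 176/25q to the remainder.
  remainder ⅕q³ + 9/25q² + 176/25q ≠ 0; add g_3 = ⅕q³ + 9/25q² + 176/25q to the basis.

The other S-polynomials (S(f_1,g_3), S(f_2,g_3)) all reduce to 0 modulo the current basis, so we have a Gröbner basis.

G = {p² + p + ⅕q² + 9/25q, pq + 16/5q, q³ + 9/5q² + 176/5q}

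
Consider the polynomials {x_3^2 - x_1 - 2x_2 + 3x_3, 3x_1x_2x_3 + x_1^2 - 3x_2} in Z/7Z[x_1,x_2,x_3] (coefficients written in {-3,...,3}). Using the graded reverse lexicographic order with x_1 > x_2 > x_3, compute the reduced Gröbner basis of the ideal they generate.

G = {x_1^2x_2 + 2x_1x_2^2 - 2x_1^2x_3 + x_1^2 - x_2x_3 - 3x_2, x_1x_2x_3 - 2x_1^2 - x_2, x_3^2 - x_1 - 2x_2 + 3x_3}

f_1 = x_3^2 - x_1 - 2x_2 + 3x_3, LT = x_3^2.
f_2 = 3x_1x_2x_3 + x_1^2 - 3x_2, LT = x_1x_2x_3.

S(f_1,f_2): lcm = x_1x_2x_3^2. S = -x_1^2x_2 - 2x_1x_2^2 + 2x_1^2x_3 + 3x_1x_2x_3 + x_2x_3.
  reduce S modulo (f_1, f_2):
  remainder -x_1^2x_2 - 2x_1x_2^2 + 2x_1^2x_3 - x_1^2 + x_2x_3 + 3x_2 ≠ 0; add g_3 = -x_1^2x_2 - 2x_1x_2^2 + 2x_1^2x_3 - x_1^2 + x_2x_3 + 3x_2 to the basis.

The other S-polynomials (S(f_1,g_3), S(f_2,g_3)) all reduce to 0 modulo the current basis, so we have a Gröbner basis.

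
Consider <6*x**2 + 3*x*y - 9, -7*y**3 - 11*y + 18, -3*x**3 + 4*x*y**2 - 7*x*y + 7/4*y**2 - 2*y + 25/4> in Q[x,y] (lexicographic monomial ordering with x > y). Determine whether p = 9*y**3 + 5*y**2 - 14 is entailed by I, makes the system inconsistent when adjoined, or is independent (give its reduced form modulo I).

9*y**3 + 5*y**2 - 14 lies in I (it reduces to 0).

First compute the reduced Gröbner basis of I by Buchberger's algorithm.
f_1 = 6*x**2 + 3*x*y - 9, LT = x**2.
f_2 = -7*y**3 - 11*y + 18, LT = y**3.
f_3 = -3*x**3 + 4*x*y**2 - 7*x*y + 7/4*y**2 - 2*y + 25/4, LT = x**3.

S(f_1,f_3): lcm = x**3. S = 1/2*x**2*y + 4/3*x*y**2 - 7/3*x*y - 3/2*x + 7/12*y**2 - 2/3*y + 25/12.
  reduce S modulo (f_1, f_2, f_3):
  remainder 13/12*x*y**2 - 7/3*x*y - 3/2*x + 7/12*y**2 + 1/12*y + 25/12 ≠ 0; add h_4 = 13/12*x*y**2 - 7/3*x*y - 3/2*x + 7/12*y**2 + 1/12*y + 25/12 to the basis.

S(f_1,h_4): lcm = x**2*y**2. S = 28/13*x**2*y + 18/13*x**2 + 1/2*x*y**3 - 7/13*x*y**2 - 1/13*x*y - 25/13*x - 3/2*y**2.
  reduce S modulo (f_1, f_2, f_3, h_4):
  remainder -11911/2366*x*y - 3400/1183*x - 213/338*y**2 + 567/169*y + 876/169 ≠ 0; add h_5 = -11911/2366*x*y - 3400/1183*x - 213/338*y**2 + 567/169*y + 876/169 to the basis.

S(f_2,h_4): lcm = x*y**3. S = 28/13*x*y**2 + 269/91*x*y - 18/7*x - 7/13*y**3 - 1/13*y**2 - 25/13*y.
  reduce S modulo (f_1, f_2, f_3, h_4, h_5):
  remainder -607794/154843*x - 338708/154843*y**2 + 591360/154843*y + 355142/154843 ≠ 0; add h_6 = -607794/154843*x - 338708/154843*y**2 + 591360/154843*y + 355142/154843 to the basis.

S(f_3,h_4): lcm = x**3*y**2. S = 28/13*x**3*y + 18/13*x**3 - 7/13*x**2*y**2 - 1/13*x**2*y - 25/13*x**2 - 4/3*x*y**4 + 7/3*x*y**3 - 7/12*y**4 + 2/3*y**3 - 25/12*y**2.
  reduce S modulo (f_1, f_2, f_3, h_4, h_5, h_6):
  remainder -30851036/2514057*y**2 + 15851327/1676038*y + 14148091/5028114 ≠ 0; add h_7 = -30851036/2514057*y**2 + 15851327/1676038*y + 14148091/5028114 to the basis.

S(f_1,h_5): lcm = x**2*y. S = -6800/11911*x**2 + 8929/23822*x*y**2 + 7938/11911*x*y + 12264/11911*x - 3/2*y.
  reduce S modulo (f_1, f_2, f_3, h_4, h_5, h_6, h_7):
  remainder -567205588027/1469866759184*y + 567205588027/1469866759184 ≠ 0; add h_8 = -567205588027/1469866759184*y + 567205588027/1469866759184 to the basis.

The other S-polynomials (S(f_1,f_2), S(f_2,f_3), S(f_2,h_5), S(f_3,h_5), S(h_4,h_5), S(f_1,h_6), S(f_2,h_6), S(f_3,h_6), S(h_4,h_6), S(h_5,h_6), S(f_1,h_7), S(f_2,h_7), S(f_3,h_7), S(h_4,h_7), S(h_5,h_7), S(h_6,h_7), S(f_1,h_8), S(f_2,h_8), S(f_3,h_8), S(h_4,h_8), S(h_5,h_8), S(h_6,h_8), S(h_7,h_8)) all reduce to 0 modulo the current basis, so we have a Gröbner basis.
Inter-reduce: drop elements whose leading term is divisible by another's, tail-reduce, and make monic.
Reduced Gröbner basis: {x - 1, y - 1}.
Label its elements g_1 = x - 1, g_2 = y - 1.

Reduce p = 9*y**3 + 5*y**2 - 14 modulo G:
  leading term y**3: subtract (9*y**2)·g_2 from 9*y**3 + 5*y**2 - 14 → 14*y**2 - 14
  leading term y**2: subtract (14*y)·g_2 from 14*y**2 - 14 → 14*y - 14
  leading term y: subtract (14)·g_2 from 14*y - 14 → 0
  normal form = 0.
Since the normal form is 0, p ∈ I.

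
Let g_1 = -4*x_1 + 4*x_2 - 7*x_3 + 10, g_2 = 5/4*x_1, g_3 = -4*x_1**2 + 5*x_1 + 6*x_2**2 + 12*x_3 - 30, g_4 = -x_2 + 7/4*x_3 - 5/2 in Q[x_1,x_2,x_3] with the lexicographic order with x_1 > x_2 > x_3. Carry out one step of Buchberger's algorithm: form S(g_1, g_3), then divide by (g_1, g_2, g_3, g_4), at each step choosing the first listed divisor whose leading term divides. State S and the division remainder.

lcm(LM(g_1), LM(g_3)) = x_1**2.
S = (lcm/LT(g_1))·g_1 − (lcm/LT(g_3))·g_3 = -x_1*x_2 + 7/4*x_1*x_3 - 5/4*x_1 + 3/2*x_2**2 + 3*x_3 - 15/2.
Reduce S modulo (g_1, g_2, g_3, g_4) in that order:
  leading term x_1*x_2: subtract (1/4*x_2)·g_1 from -x_1*x_2 + 7/4*x_1*x_3 - 5/4*x_1 + 3/2*x_2**2 + 3*x_3 - 15/2 → 7/4*x_1*x_3 - 5/4*x_1 + 1/2*x_2**2 + 7/4*x_2*x_3 - 5/2*x_2 + 3*x_3 - 15/2
  leading term x_1*x_3: subtract (-7/16*x_3)·g_1 from 7/4*x_1*x_3 - 5/4*x_1 + 1/2*x_2**2 + 7/4*x_2*x_3 - 5/2*x_2 + 3*x_3 - 15/2 → -5/4*x_1 + 1/2*x_2**2 + 7/2*x_2*x_3 - 5/2*x_2 - 49/16*x_3**2 + 59/8*x_3 - 15/2
  leading term x_1: subtract (5/16)·g_1 from -5/4*x_1 + 1/2*x_2**2 + 7/2*x_2*x_3 - 5/2*x_2 - 49/16*x_3**2 + 59/8*x_3 - 15/2 → 1/2*x_2**2 + 7/2*x_2*x_3 - 15/4*x_2 - 49/16*x_3**2 + 153/16*x_3 - 85/8
  leading term x_2**2: subtract (-1/2*x_2)·g_4 from 1/2*x_2**2 + 7/2*x_2*x_3 - 15/4*x_2 - 49/16*x_3**2 + 153/16*x_3 - 85/8 → 35/8*x_2*x_3 - 5*x_2 - 49/16*x_3**2 + 153/16*x_3 - 85/8
  leading term x_2*x_3: subtract (-35/8*x_3)·g_4 from 35/8*x_2*x_3 - 5*x_2 - 49/16*x_3**2 + 153/16*x_3 - 85/8 → -5*x_2 + 147/32*x_3**2 - 11/8*x_3 - 85/8
  leading term x_2: subtract (5)·g_4 from -5*x_2 + 147/32*x_3**2 - 11/8*x_3 - 85/8 → 147/32*x_3**2 - 81/8*x_3 + 15/8
  leading term x_3**2: no divisor's leading term divides it; move 147/32*x_3**2 to the remainder.
  leading term x_3: no divisor's leading term divides it; move -81/8*x_3 to the remainder.
  leading term 1: no divisor's leading term divides it; move 15/8 to the remainder.
The remainder 147/32*x_3**2 - 81/8*x_3 + 15/8 is nonzero, so it would be added as the next basis element.

S(g_1, g_3) = -x_1*x_2 + 7/4*x_1*x_3 - 5/4*x_1 + 3/2*x_2**2 + 3*x_3 - 15/2; remainder on division = 147/32*x_3**2 - 81/8*x_3 + 15/8.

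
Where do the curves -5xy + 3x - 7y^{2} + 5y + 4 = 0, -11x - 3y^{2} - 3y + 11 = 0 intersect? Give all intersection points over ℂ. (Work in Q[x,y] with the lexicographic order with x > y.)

{(1, -1), (-2363/825 + 101*sqrt(694)/825, 43/15 - sqrt(694)/15), (-101*sqrt(694)/825 - 2363/825, sqrt(694)/15 + 43/15)}

Compute a lex Gröbner basis by Buchberger's algorithm.
f_1 = -5xy + 3x - 7y^{2} + 5y + 4, LT = xy.
f_2 = -11x - 3y^{2} - 3y + 11, LT = x.

S(f_1,f_2): lcm = xy. S = -\tfrac{3}{5}x - \tfrac{3}{11}y^{3} + \tfrac{62}{55}y^{2} - \tfrac{4}{5}.
  leading term x: subtract (\tfrac{3}{55})·f_2 from -\tfrac{3}{5}x - \tfrac{3}{11}y^{3} + \tfrac{62}{55}y^{2} - \tfrac{4}{5} → -\tfrac{3}{11}y^{3} + \tfrac{71}{55}y^{2} + \tfrac{9}{55}y - \tfrac{7}{5}
  leading term y^{3}: no divisor's leading term divides it; move -\tfrac{3}{11}y^{3} to the remainder.
  leading term y^{2}: no divisor's leading term divides it; move \tfrac{71}{55}y^{2} to the remainder.
  leading term y: no divisor's leading term divides it; move \tfrac{9}{55}y to the remainder.
  leading term 1: no divisor's leading term divides it; move -\tfrac{7}{5} to the remainder.
  remainder -\tfrac{3}{11}y^{3} + \tfrac{71}{55}y^{2} + \tfrac{9}{55}y - \tfrac{7}{5} ≠ 0; add h_3 = -\tfrac{3}{11}y^{3} + \tfrac{71}{55}y^{2} + \tfrac{9}{55}y - \tfrac{7}{5} to the basis.

S(f_1,h_3): lcm = xy^{3}. S = \tfrac{62}{15}xy^{2} + \tfrac{3}{5}xy - \tfrac{77}{15}x + \tfrac{7}{5}y^{4} - y^{3} - \tfrac{4}{5}y^{2}.
  leading term xy^{2}: subtract (-\tfrac{62}{75}y)·f_1 from \tfrac{62}{15}xy^{2} + \tfrac{3}{5}xy - \tfrac{77}{15}x + \tfrac{7}{5}y^{4} - y^{3} - \tfrac{4}{5}y^{2} → \tfrac{77}{25}xy - \tfrac{77}{15}x + \tfrac{7}{5}y^{4} - \tfrac{509}{75}y^{3} + \tfrac{10}{3}y^{2} + \tfrac{248}{75}y
  leading term xy: subtract (-\tfrac{77}{125})·f_1 from \tfrac{77}{25}xy - \tfrac{77}{15}x + \tfrac{7}{5}y^{4} - \tfrac{509}{75}y^{3} + \tfrac{10}{3}y^{2} + \tfrac{248}{75}y → -\tfrac{1232}{375}x + \tfrac{7}{5}y^{4} - \tfrac{509}{75}y^{3} - \tfrac{367}{375}y^{2} + \tfrac{479}{75}y + \tfrac{308}{125}
  leading term x: subtract (\tfrac{112}{375})·f_2 from -\tfrac{1232}{375}x + \tfrac{7}{5}y^{4} - \tfrac{509}{75}y^{3} - \tfrac{367}{375}y^{2} + \tfrac{479}{75}y + \tfrac{308}{125} → \tfrac{7}{5}y^{4} - \tfrac{509}{75}y^{3} - \tfrac{31}{375}y^{2} + \tfrac{2731}{375}y - \tfrac{308}{375}
  leading term y^{4}: subtract (-\tfrac{77}{15}y)·h_3 from \tfrac{7}{5}y^{4} - \tfrac{509}{75}y^{3} - \tfrac{31}{375}y^{2} + \tfrac{2731}{375}y - \tfrac{308}{375} → -\tfrac{4}{25}y^{3} + \tfrac{284}{375}y^{2} + \tfrac{12}{125}y - \tfrac{308}{375}
  leading term y^{3}: subtract (\tfrac{44}{75})·h_3 from -\tfrac{4}{25}y^{3} + \tfrac{284}{375}y^{2} + \tfrac{12}{125}y - \tfrac{308}{375} → 0
  remainder 0.

S(f_2,h_3): leading monomials are coprime, so the S-polynomial reduces to 0 (Buchberger's first criterion).
Every S-polynomial of the final basis reduces to 0, so we have a Gröbner basis.
Inter-reduce: drop elements whose leading term is divisible by another's, tail-reduce, and make monic.
Reduced Gröbner basis: {x + \tfrac{3}{11}y^{2} + \tfrac{3}{11}y - 1, y^{3} - \tfrac{71}{15}y^{2} - \tfrac{3}{5}y + \tfrac{77}{15}}.

Since the basis is lex-ordered, y^{3} - \tfrac{71}{15}y^{2} - \tfrac{3}{5}y + \tfrac{77}{15} is univariate in y. Its roots are {-1, 43/15 - sqrt(694)/15, sqrt(694)/15 + 43/15}. Back-substituting each root into the other basis elements fixes the other coordinates.
  y = -1: the earlier basis element becomes x - 1 = 0, giving x = 1 — point (1, -1).
  y = 43/15 - sqrt(694)/15: the earlier basis element becomes x - 101*sqrt(694)/825 + 2363/825 = 0, giving x = -2363/825 + 101*sqrt(694)/825 — point (-2363/825 + 101*sqrt(694)/825, 43/15 - sqrt(694)/15).
  y = sqrt(694)/15 + 43/15: the earlier basis element becomes x + 2363/825 + 101*sqrt(694)/825 = 0, giving x = -101*sqrt(694)/825 - 2363/825 — point (-101*sqrt(694)/825 - 2363/825, sqrt(694)/15 + 43/15).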